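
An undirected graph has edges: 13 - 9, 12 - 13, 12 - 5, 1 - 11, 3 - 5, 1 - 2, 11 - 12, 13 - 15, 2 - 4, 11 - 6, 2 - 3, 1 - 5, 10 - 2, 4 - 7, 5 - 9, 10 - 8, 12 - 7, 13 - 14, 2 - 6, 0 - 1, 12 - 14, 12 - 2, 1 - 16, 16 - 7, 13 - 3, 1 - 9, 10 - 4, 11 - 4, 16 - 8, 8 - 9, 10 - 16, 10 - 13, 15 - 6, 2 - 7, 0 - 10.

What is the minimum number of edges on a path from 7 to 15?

Level 0: 7
Level 1: 2, 4, 12, 16
Level 2: 1, 3, 5, 6, 8, 10, 11, 13, 14
Level 3: 0, 9, 15
15 first appears at level 3.

3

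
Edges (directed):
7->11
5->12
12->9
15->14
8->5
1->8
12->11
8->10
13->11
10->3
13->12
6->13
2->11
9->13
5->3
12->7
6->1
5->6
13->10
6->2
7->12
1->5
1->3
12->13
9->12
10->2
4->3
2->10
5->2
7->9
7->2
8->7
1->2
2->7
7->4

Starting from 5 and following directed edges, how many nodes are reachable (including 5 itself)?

BFS from 5 visits: 5, 2, 3, 6, 12, 7, 10, 11, 1, 13, 9, 4, 8
Reachable nodes: 13 of 15 total.

13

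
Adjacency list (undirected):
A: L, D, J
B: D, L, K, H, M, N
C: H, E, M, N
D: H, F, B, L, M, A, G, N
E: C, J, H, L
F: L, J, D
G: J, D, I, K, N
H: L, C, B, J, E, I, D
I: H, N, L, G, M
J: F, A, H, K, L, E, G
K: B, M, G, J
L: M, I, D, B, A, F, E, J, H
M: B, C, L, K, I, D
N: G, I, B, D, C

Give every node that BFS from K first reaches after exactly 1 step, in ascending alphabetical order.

Level 0: K
Level 1: B, G, J, M
Level 2: A, C, D, E, F, H, I, L, N

B, G, J, M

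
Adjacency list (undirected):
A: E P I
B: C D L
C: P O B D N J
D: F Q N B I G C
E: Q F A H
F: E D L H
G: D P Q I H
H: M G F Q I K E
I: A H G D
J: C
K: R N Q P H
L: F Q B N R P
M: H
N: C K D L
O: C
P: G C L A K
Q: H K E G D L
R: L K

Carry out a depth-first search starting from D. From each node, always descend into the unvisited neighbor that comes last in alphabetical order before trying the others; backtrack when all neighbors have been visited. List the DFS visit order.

Visit D
D → Q
Q → L
L → R
R → K
K → P
P → G
G → I
I → H
H → M
H → F
F → E
E → A
P → C
C → O
C → N
C → J
C → B

D -> Q -> L -> R -> K -> P -> G -> I -> H -> M -> F -> E -> A -> C -> O -> N -> J -> B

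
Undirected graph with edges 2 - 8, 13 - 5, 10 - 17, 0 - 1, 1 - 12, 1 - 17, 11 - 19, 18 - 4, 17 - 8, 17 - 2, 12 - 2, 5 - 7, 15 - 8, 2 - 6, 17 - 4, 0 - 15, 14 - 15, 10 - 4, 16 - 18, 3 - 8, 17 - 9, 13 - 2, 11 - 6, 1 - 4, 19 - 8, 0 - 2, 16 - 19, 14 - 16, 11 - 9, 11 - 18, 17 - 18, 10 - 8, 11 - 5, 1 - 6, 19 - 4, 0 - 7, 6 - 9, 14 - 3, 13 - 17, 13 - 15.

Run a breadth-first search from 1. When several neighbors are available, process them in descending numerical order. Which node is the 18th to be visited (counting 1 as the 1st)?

5

Visit 1; enqueue 17, 12, 6, 4, 0 → queue [17, 12, 6, 4, 0]
Visit 17; enqueue 18, 13, 10, 9, 8, 2 → queue [12, 6, 4, 0, 18, 13, 10, 9, 8, 2]
Visit 12 → queue [6, 4, 0, 18, 13, 10, 9, 8, 2]
Visit 6; enqueue 11 → queue [4, 0, 18, 13, 10, 9, 8, 2, 11]
Visit 4; enqueue 19 → queue [0, 18, 13, 10, 9, 8, 2, 11, 19]
Visit 0; enqueue 15, 7 → queue [18, 13, 10, 9, 8, 2, 11, 19, 15, 7]
Visit 18; enqueue 16 → queue [13, 10, 9, 8, 2, 11, 19, 15, 7, 16]
Visit 13; enqueue 5 → queue [10, 9, 8, 2, 11, 19, 15, 7, 16, 5]
Visit 10 → queue [9, 8, 2, 11, 19, 15, 7, 16, 5]
Visit 9 → queue [8, 2, 11, 19, 15, 7, 16, 5]
Visit 8; enqueue 3 → queue [2, 11, 19, 15, 7, 16, 5, 3]
Visit 2 → queue [11, 19, 15, 7, 16, 5, 3]
Visit 11 → queue [19, 15, 7, 16, 5, 3]
Visit 19 → queue [15, 7, 16, 5, 3]
Visit 15; enqueue 14 → queue [7, 16, 5, 3, 14]
Visit 7 → queue [16, 5, 3, 14]
Visit 16 → queue [5, 3, 14]
Visit 5 → queue [3, 14]
Visit 3 → queue [14]
Visit 14 → queue []

Visit order: 1, 17, 12, 6, 4, 0, 18, 13, 10, 9, 8, 2, 11, 19, 15, 7, 16, 5, 3, 14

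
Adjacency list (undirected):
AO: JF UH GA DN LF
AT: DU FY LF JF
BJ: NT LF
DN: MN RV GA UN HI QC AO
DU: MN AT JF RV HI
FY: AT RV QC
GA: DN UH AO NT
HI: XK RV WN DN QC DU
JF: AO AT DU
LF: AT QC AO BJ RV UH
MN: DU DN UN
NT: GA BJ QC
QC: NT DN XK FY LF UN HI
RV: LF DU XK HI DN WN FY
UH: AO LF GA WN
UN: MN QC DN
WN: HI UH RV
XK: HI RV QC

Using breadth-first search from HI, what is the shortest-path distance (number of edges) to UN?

2

Level 0: HI
Level 1: DN, DU, QC, RV, WN, XK
Level 2: AO, AT, FY, GA, JF, LF, MN, NT, UH, UN
Level 3: BJ
UN first appears at level 2.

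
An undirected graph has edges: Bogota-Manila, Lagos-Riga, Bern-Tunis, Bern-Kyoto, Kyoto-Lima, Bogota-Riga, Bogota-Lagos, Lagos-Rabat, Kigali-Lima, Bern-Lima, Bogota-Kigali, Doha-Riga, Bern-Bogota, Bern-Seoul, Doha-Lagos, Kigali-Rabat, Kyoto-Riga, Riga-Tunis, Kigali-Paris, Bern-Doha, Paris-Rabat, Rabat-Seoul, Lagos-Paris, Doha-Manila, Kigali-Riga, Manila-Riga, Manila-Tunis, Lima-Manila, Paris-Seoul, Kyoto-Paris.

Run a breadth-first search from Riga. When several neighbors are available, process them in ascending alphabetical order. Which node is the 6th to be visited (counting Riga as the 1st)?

Lagos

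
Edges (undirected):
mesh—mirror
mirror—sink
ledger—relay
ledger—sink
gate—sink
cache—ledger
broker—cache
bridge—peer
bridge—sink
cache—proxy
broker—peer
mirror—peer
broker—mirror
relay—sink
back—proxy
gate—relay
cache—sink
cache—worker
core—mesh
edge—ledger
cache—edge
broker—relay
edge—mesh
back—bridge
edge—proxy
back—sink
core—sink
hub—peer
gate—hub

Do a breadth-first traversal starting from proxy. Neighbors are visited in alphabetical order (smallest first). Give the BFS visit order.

Visit proxy; enqueue back, cache, edge → queue [back, cache, edge]
Visit back; enqueue bridge, sink → queue [cache, edge, bridge, sink]
Visit cache; enqueue broker, ledger, worker → queue [edge, bridge, sink, broker, ledger, worker]
Visit edge; enqueue mesh → queue [bridge, sink, broker, ledger, worker, mesh]
Visit bridge; enqueue peer → queue [sink, broker, ledger, worker, mesh, peer]
Visit sink; enqueue core, gate, mirror, relay → queue [broker, ledger, worker, mesh, peer, core, gate, mirror, relay]
Visit broker → queue [ledger, worker, mesh, peer, core, gate, mirror, relay]
Visit ledger → queue [worker, mesh, peer, core, gate, mirror, relay]
Visit worker → queue [mesh, peer, core, gate, mirror, relay]
Visit mesh → queue [peer, core, gate, mirror, relay]
Visit peer; enqueue hub → queue [core, gate, mirror, relay, hub]
Visit core → queue [gate, mirror, relay, hub]
Visit gate → queue [mirror, relay, hub]
Visit mirror → queue [relay, hub]
Visit relay → queue [hub]
Visit hub → queue []

proxy, back, cache, edge, bridge, sink, broker, ledger, worker, mesh, peer, core, gate, mirror, relay, hub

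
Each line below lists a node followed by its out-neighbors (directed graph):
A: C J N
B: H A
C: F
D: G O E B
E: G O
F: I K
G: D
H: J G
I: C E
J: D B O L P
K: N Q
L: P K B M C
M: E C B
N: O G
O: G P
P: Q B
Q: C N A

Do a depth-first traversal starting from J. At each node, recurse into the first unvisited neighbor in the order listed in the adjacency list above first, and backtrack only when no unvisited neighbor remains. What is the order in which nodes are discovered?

Visit J
J → D
D → G
D → O
O → P
P → Q
Q → C
C → F
F → I
I → E
F → K
K → N
Q → A
P → B
B → H
J → L
L → M

J D G O P Q C F I E K N A B H L M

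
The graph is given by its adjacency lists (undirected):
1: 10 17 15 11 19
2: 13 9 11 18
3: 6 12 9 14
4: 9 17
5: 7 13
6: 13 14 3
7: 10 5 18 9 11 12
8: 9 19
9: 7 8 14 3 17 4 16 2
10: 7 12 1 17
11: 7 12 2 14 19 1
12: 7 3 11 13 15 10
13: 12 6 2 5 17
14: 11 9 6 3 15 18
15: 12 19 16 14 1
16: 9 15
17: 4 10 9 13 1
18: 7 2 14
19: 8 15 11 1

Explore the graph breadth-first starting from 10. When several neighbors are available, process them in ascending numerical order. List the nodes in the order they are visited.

Visit 10; enqueue 1, 7, 12, 17 → queue [1, 7, 12, 17]
Visit 1; enqueue 11, 15, 19 → queue [7, 12, 17, 11, 15, 19]
Visit 7; enqueue 5, 9, 18 → queue [12, 17, 11, 15, 19, 5, 9, 18]
Visit 12; enqueue 3, 13 → queue [17, 11, 15, 19, 5, 9, 18, 3, 13]
Visit 17; enqueue 4 → queue [11, 15, 19, 5, 9, 18, 3, 13, 4]
Visit 11; enqueue 2, 14 → queue [15, 19, 5, 9, 18, 3, 13, 4, 2, 14]
Visit 15; enqueue 16 → queue [19, 5, 9, 18, 3, 13, 4, 2, 14, 16]
Visit 19; enqueue 8 → queue [5, 9, 18, 3, 13, 4, 2, 14, 16, 8]
Visit 5 → queue [9, 18, 3, 13, 4, 2, 14, 16, 8]
Visit 9 → queue [18, 3, 13, 4, 2, 14, 16, 8]
Visit 18 → queue [3, 13, 4, 2, 14, 16, 8]
Visit 3; enqueue 6 → queue [13, 4, 2, 14, 16, 8, 6]
Visit 13 → queue [4, 2, 14, 16, 8, 6]
Visit 4 → queue [2, 14, 16, 8, 6]
Visit 2 → queue [14, 16, 8, 6]
Visit 14 → queue [16, 8, 6]
Visit 16 → queue [8, 6]
Visit 8 → queue [6]
Visit 6 → queue []

10, 1, 7, 12, 17, 11, 15, 19, 5, 9, 18, 3, 13, 4, 2, 14, 16, 8, 6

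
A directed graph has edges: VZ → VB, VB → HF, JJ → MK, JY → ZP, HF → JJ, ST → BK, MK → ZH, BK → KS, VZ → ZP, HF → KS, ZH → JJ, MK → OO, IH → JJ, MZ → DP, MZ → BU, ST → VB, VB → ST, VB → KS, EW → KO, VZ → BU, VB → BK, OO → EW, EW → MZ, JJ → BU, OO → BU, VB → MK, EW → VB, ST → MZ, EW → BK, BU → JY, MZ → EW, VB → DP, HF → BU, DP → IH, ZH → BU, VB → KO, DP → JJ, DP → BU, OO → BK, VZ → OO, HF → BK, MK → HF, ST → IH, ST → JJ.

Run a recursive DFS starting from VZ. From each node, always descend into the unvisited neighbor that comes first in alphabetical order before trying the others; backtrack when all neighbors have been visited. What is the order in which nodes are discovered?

VZ, BU, JY, ZP, OO, BK, KS, EW, KO, MZ, DP, IH, JJ, MK, HF, ZH, VB, ST

Visit VZ
VZ → BU
BU → JY
JY → ZP
VZ → OO
OO → BK
BK → KS
OO → EW
EW → KO
EW → MZ
MZ → DP
DP → IH
IH → JJ
JJ → MK
MK → HF
MK → ZH
EW → VB
VB → ST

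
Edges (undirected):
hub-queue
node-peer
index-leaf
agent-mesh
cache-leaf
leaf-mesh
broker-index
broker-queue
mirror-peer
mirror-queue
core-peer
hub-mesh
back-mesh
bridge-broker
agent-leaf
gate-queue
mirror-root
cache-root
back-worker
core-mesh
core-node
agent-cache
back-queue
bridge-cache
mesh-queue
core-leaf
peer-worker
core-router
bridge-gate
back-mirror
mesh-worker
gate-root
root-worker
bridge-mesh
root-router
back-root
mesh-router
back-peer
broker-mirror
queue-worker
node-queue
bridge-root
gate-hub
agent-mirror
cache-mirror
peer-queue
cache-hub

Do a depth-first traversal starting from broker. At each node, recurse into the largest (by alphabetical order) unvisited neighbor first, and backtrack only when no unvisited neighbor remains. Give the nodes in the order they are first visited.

broker → queue → worker → root → router → mesh → leaf → index → core → peer → node → mirror → cache → hub → gate → bridge → agent → back

Visit broker
broker → queue
queue → worker
worker → root
root → router
router → mesh
mesh → leaf
leaf → index
leaf → core
core → peer
peer → node
peer → mirror
mirror → cache
cache → hub
hub → gate
gate → bridge
cache → agent
mirror → back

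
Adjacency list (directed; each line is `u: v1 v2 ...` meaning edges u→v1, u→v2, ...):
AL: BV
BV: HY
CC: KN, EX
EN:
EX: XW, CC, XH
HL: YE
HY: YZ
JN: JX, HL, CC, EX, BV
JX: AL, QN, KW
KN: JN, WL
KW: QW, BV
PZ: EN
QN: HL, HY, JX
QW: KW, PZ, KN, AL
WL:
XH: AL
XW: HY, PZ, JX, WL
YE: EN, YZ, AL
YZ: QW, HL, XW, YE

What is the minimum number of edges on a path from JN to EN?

Level 0: JN
Level 1: BV, CC, EX, HL, JX
Level 2: AL, HY, KN, KW, QN, XH, XW, YE
Level 3: EN, PZ, QW, WL, YZ
EN first appears at level 3.

3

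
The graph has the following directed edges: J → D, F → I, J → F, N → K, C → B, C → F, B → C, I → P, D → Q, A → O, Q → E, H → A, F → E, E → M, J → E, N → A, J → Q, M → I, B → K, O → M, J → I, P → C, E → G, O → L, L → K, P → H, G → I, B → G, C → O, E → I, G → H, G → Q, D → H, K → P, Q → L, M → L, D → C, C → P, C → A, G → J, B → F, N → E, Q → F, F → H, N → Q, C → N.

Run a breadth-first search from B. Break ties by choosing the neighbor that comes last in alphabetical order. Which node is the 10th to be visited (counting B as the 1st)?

Visit B; enqueue K, G, F, C → queue [K, G, F, C]
Visit K; enqueue P → queue [G, F, C, P]
Visit G; enqueue Q, J, I, H → queue [F, C, P, Q, J, I, H]
Visit F; enqueue E → queue [C, P, Q, J, I, H, E]
Visit C; enqueue O, N, A → queue [P, Q, J, I, H, E, O, N, A]
Visit P → queue [Q, J, I, H, E, O, N, A]
Visit Q; enqueue L → queue [J, I, H, E, O, N, A, L]
Visit J; enqueue D → queue [I, H, E, O, N, A, L, D]
Visit I → queue [H, E, O, N, A, L, D]
Visit H → queue [E, O, N, A, L, D]
Visit E; enqueue M → queue [O, N, A, L, D, M]
Visit O → queue [N, A, L, D, M]
Visit N → queue [A, L, D, M]
Visit A → queue [L, D, M]
Visit L → queue [D, M]
Visit D → queue [M]
Visit M → queue []

Visit order: B, K, G, F, C, P, Q, J, I, H, E, O, N, A, L, D, M

H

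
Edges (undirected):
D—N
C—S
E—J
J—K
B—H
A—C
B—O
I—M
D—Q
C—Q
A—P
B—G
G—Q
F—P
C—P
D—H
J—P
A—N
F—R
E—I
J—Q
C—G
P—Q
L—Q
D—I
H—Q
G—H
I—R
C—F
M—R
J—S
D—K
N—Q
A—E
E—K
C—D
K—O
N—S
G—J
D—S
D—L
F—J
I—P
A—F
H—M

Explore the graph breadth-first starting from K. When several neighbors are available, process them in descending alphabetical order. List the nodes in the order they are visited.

K, O, J, E, D, B, S, Q, P, G, F, I, A, N, L, H, C, R, M

Visit K; enqueue O, J, E, D → queue [O, J, E, D]
Visit O; enqueue B → queue [J, E, D, B]
Visit J; enqueue S, Q, P, G, F → queue [E, D, B, S, Q, P, G, F]
Visit E; enqueue I, A → queue [D, B, S, Q, P, G, F, I, A]
Visit D; enqueue N, L, H, C → queue [B, S, Q, P, G, F, I, A, N, L, H, C]
Visit B → queue [S, Q, P, G, F, I, A, N, L, H, C]
Visit S → queue [Q, P, G, F, I, A, N, L, H, C]
Visit Q → queue [P, G, F, I, A, N, L, H, C]
Visit P → queue [G, F, I, A, N, L, H, C]
Visit G → queue [F, I, A, N, L, H, C]
Visit F; enqueue R → queue [I, A, N, L, H, C, R]
Visit I; enqueue M → queue [A, N, L, H, C, R, M]
Visit A → queue [N, L, H, C, R, M]
Visit N → queue [L, H, C, R, M]
Visit L → queue [H, C, R, M]
Visit H → queue [C, R, M]
Visit C → queue [R, M]
Visit R → queue [M]
Visit M → queue []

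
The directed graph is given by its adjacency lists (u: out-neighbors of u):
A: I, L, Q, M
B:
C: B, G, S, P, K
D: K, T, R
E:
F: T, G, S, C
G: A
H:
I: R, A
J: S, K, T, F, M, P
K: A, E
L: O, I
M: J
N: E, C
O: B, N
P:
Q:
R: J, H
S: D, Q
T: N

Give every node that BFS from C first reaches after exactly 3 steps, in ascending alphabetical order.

I, L, M, R, T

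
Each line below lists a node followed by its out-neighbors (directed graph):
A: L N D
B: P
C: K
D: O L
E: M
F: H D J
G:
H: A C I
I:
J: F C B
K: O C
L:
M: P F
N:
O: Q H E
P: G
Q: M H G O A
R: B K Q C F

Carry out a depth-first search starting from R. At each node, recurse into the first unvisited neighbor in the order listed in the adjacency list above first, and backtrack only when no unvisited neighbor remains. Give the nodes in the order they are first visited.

R B P G K O Q M F H A L N D C I J E

Visit R
R → B
B → P
P → G
R → K
K → O
O → Q
Q → M
M → F
F → H
H → A
A → L
A → N
A → D
H → C
H → I
F → J
O → E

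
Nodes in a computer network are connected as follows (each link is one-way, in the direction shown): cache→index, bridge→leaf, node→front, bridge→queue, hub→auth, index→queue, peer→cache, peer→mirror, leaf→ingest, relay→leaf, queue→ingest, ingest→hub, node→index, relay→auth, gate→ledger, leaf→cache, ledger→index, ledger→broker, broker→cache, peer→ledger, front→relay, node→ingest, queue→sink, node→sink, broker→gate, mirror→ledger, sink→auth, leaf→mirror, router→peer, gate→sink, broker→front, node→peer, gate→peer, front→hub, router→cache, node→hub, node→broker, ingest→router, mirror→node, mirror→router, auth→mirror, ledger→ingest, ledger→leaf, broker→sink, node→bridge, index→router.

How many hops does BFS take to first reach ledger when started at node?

Level 0: node
Level 1: bridge, broker, front, hub, index, ingest, peer, sink
Level 2: auth, cache, gate, leaf, ledger, mirror, queue, relay, router
ledger first appears at level 2.

2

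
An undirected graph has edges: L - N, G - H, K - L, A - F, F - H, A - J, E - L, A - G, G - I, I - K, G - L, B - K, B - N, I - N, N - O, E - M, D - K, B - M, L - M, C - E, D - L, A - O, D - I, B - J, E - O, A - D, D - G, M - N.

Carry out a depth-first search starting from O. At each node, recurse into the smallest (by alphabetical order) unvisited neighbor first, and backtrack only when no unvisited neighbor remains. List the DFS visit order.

Visit O
O → A
A → D
D → G
G → H
H → F
G → I
I → K
K → B
B → J
B → M
M → E
E → C
E → L
L → N

O A D G H F I K B J M E C L N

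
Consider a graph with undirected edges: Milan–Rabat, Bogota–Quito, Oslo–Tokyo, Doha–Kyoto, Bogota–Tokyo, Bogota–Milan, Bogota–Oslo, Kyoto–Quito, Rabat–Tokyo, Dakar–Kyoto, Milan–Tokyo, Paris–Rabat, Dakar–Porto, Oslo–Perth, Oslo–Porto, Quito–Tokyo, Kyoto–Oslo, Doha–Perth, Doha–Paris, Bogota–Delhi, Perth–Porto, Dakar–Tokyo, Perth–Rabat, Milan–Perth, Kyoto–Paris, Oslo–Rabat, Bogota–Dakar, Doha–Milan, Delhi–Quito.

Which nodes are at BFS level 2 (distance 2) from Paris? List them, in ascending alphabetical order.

Level 0: Paris
Level 1: Doha, Kyoto, Rabat
Level 2: Dakar, Milan, Oslo, Perth, Quito, Tokyo
Level 3: Bogota, Delhi, Porto

Dakar, Milan, Oslo, Perth, Quito, Tokyo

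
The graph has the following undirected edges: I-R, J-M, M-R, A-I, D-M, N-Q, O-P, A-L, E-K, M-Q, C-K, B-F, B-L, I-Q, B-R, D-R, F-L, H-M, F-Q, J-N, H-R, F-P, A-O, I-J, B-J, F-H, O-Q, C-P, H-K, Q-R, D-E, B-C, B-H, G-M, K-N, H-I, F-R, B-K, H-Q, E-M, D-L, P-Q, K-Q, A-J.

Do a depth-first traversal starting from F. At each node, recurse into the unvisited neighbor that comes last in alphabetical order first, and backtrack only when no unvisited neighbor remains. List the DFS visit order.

Visit F
F → R
R → Q
Q → P
P → O
O → A
A → L
L → D
D → M
M → J
J → N
N → K
K → H
H → I
H → B
B → C
K → E
M → G

F → R → Q → P → O → A → L → D → M → J → N → K → H → I → B → C → E → G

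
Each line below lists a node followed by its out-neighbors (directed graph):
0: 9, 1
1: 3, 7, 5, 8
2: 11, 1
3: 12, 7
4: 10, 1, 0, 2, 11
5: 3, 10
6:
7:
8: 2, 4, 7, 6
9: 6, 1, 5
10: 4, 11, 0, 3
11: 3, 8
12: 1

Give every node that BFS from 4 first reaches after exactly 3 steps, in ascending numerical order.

6, 12

Level 0: 4
Level 1: 0, 1, 2, 10, 11
Level 2: 3, 5, 7, 8, 9
Level 3: 6, 12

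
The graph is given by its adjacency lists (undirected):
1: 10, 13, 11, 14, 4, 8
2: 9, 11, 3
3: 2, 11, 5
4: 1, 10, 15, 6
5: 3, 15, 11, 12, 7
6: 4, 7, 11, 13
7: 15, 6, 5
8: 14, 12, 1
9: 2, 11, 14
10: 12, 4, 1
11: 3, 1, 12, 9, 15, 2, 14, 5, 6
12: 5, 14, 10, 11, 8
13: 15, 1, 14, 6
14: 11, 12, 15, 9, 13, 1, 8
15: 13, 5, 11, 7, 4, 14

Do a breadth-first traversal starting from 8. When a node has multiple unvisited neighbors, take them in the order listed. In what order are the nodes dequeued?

Visit 8; enqueue 14, 12, 1 → queue [14, 12, 1]
Visit 14; enqueue 11, 15, 9, 13 → queue [12, 1, 11, 15, 9, 13]
Visit 12; enqueue 5, 10 → queue [1, 11, 15, 9, 13, 5, 10]
Visit 1; enqueue 4 → queue [11, 15, 9, 13, 5, 10, 4]
Visit 11; enqueue 3, 2, 6 → queue [15, 9, 13, 5, 10, 4, 3, 2, 6]
Visit 15; enqueue 7 → queue [9, 13, 5, 10, 4, 3, 2, 6, 7]
Visit 9 → queue [13, 5, 10, 4, 3, 2, 6, 7]
Visit 13 → queue [5, 10, 4, 3, 2, 6, 7]
Visit 5 → queue [10, 4, 3, 2, 6, 7]
Visit 10 → queue [4, 3, 2, 6, 7]
Visit 4 → queue [3, 2, 6, 7]
Visit 3 → queue [2, 6, 7]
Visit 2 → queue [6, 7]
Visit 6 → queue [7]
Visit 7 → queue []

8, 14, 12, 1, 11, 15, 9, 13, 5, 10, 4, 3, 2, 6, 7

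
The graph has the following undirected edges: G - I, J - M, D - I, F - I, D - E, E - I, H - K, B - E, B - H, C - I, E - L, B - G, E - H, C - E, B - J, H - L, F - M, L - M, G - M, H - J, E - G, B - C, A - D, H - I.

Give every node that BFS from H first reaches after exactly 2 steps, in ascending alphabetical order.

C, D, F, G, M

Level 0: H
Level 1: B, E, I, J, K, L
Level 2: C, D, F, G, M
Level 3: A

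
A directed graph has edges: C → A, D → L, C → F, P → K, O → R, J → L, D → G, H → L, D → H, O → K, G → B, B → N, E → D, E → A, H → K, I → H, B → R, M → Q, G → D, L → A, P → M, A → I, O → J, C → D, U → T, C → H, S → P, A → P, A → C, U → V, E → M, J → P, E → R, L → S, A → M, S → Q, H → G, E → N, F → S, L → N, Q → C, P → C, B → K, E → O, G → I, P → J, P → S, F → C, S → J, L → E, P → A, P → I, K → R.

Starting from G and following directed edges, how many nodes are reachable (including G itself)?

BFS from G visits: G, I, D, B, H, L, R, N, K, S, E, A, Q, P, J, O, M, C, F
Reachable nodes: 19 of 22 total.

19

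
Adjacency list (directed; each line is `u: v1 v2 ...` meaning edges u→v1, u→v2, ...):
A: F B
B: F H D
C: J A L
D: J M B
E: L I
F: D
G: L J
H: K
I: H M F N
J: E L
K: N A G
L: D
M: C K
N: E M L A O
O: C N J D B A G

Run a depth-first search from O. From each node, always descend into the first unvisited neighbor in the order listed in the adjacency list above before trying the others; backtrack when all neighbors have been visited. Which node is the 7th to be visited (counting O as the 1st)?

Visit O
O → C
C → J
J → E
E → L
L → D
D → M
M → K
K → N
N → A
A → F
A → B
B → H
K → G
E → I

Visit order: O, C, J, E, L, D, M, K, N, A, F, B, H, G, I

M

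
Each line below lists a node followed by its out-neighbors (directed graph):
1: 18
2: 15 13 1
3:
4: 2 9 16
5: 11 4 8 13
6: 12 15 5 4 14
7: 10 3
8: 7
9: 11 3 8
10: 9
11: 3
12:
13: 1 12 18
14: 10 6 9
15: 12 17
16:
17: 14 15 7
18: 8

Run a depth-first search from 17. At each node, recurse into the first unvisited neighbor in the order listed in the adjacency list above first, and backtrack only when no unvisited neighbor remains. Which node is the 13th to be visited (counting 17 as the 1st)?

4

Visit 17
17 → 14
14 → 10
10 → 9
9 → 11
11 → 3
9 → 8
8 → 7
14 → 6
6 → 12
6 → 15
6 → 5
5 → 4
4 → 2
2 → 13
13 → 1
1 → 18
4 → 16

Visit order: 17, 14, 10, 9, 11, 3, 8, 7, 6, 12, 15, 5, 4, 2, 13, 1, 18, 16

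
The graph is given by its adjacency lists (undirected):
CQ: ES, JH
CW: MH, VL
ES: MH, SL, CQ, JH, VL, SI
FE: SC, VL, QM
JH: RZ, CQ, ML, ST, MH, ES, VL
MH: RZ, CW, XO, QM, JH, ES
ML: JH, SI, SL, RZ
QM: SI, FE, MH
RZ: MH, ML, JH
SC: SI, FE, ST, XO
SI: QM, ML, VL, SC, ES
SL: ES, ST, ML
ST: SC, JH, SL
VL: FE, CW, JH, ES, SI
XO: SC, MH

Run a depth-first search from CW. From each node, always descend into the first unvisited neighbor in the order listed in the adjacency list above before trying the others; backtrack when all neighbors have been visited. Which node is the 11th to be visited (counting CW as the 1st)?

Visit CW
CW → MH
MH → RZ
RZ → ML
ML → JH
JH → CQ
CQ → ES
ES → SL
SL → ST
ST → SC
SC → SI
SI → QM
QM → FE
FE → VL
SC → XO

Visit order: CW, MH, RZ, ML, JH, CQ, ES, SL, ST, SC, SI, QM, FE, VL, XO

SI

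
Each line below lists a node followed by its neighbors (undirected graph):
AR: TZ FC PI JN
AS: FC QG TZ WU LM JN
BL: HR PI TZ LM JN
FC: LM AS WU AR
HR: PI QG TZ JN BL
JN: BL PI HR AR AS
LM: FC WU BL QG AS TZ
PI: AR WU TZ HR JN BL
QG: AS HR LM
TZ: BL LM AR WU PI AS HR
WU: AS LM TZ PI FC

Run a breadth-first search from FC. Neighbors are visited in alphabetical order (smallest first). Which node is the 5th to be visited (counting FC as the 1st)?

WU

Visit FC; enqueue AR, AS, LM, WU → queue [AR, AS, LM, WU]
Visit AR; enqueue JN, PI, TZ → queue [AS, LM, WU, JN, PI, TZ]
Visit AS; enqueue QG → queue [LM, WU, JN, PI, TZ, QG]
Visit LM; enqueue BL → queue [WU, JN, PI, TZ, QG, BL]
Visit WU → queue [JN, PI, TZ, QG, BL]
Visit JN; enqueue HR → queue [PI, TZ, QG, BL, HR]
Visit PI → queue [TZ, QG, BL, HR]
Visit TZ → queue [QG, BL, HR]
Visit QG → queue [BL, HR]
Visit BL → queue [HR]
Visit HR → queue []

Visit order: FC, AR, AS, LM, WU, JN, PI, TZ, QG, BL, HR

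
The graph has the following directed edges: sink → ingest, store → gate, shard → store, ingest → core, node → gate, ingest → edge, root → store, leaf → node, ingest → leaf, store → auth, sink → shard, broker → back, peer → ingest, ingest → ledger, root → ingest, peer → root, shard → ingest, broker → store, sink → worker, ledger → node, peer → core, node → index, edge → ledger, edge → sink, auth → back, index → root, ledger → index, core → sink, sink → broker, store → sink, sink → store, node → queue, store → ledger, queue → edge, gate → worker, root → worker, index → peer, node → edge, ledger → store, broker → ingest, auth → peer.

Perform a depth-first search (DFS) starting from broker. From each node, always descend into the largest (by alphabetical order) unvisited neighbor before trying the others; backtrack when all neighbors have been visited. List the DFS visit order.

broker, store, sink, worker, shard, ingest, ledger, node, queue, edge, index, root, peer, core, gate, leaf, auth, back

Visit broker
broker → store
store → sink
sink → worker
sink → shard
shard → ingest
ingest → ledger
ledger → node
node → queue
queue → edge
node → index
index → root
index → peer
peer → core
node → gate
ingest → leaf
store → auth
auth → back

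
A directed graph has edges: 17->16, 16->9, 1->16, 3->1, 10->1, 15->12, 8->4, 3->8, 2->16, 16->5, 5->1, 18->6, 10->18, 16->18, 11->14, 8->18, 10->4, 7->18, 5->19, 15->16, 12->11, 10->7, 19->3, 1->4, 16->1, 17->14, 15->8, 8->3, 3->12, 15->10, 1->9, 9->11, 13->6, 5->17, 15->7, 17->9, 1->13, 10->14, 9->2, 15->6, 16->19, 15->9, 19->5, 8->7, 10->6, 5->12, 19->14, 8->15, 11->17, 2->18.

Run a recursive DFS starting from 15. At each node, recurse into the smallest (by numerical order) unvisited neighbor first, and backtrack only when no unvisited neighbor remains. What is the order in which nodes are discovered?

15, 6, 7, 18, 8, 3, 1, 4, 9, 2, 16, 5, 12, 11, 14, 17, 19, 13, 10

Visit 15
15 → 6
15 → 7
7 → 18
15 → 8
8 → 3
3 → 1
1 → 4
1 → 9
9 → 2
2 → 16
16 → 5
5 → 12
12 → 11
11 → 14
11 → 17
5 → 19
1 → 13
15 → 10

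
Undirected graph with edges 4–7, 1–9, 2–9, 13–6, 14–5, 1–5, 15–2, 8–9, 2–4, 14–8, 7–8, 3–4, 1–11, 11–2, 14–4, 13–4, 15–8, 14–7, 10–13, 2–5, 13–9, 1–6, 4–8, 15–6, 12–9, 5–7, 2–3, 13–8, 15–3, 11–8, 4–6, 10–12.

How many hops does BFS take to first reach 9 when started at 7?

2

Level 0: 7
Level 1: 4, 5, 8, 14
Level 2: 1, 2, 3, 6, 9, 11, 13, 15
Level 3: 10, 12
9 first appears at level 2.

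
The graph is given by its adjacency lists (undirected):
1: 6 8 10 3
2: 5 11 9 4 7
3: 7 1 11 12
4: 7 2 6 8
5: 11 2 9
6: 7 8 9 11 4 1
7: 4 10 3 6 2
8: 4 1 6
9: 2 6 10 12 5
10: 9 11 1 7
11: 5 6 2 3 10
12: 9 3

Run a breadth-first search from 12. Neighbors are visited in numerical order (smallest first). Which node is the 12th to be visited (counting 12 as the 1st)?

4

Visit 12; enqueue 3, 9 → queue [3, 9]
Visit 3; enqueue 1, 7, 11 → queue [9, 1, 7, 11]
Visit 9; enqueue 2, 5, 6, 10 → queue [1, 7, 11, 2, 5, 6, 10]
Visit 1; enqueue 8 → queue [7, 11, 2, 5, 6, 10, 8]
Visit 7; enqueue 4 → queue [11, 2, 5, 6, 10, 8, 4]
Visit 11 → queue [2, 5, 6, 10, 8, 4]
Visit 2 → queue [5, 6, 10, 8, 4]
Visit 5 → queue [6, 10, 8, 4]
Visit 6 → queue [10, 8, 4]
Visit 10 → queue [8, 4]
Visit 8 → queue [4]
Visit 4 → queue []

Visit order: 12, 3, 9, 1, 7, 11, 2, 5, 6, 10, 8, 4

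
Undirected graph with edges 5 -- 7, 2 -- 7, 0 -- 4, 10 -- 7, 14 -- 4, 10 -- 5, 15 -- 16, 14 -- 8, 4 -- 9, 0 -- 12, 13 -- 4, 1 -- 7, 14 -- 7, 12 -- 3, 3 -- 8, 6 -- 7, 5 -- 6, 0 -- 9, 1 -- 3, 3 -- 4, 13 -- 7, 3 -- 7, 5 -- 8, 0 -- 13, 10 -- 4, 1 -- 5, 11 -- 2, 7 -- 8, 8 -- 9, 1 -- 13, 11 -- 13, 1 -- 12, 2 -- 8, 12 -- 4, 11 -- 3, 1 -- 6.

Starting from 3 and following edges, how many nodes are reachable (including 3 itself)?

15

BFS from 3 visits: 3, 12, 11, 8, 7, 4, 1, 0, 13, 2, 14, 9, 5, 10, 6
Reachable nodes: 15 of 17 total.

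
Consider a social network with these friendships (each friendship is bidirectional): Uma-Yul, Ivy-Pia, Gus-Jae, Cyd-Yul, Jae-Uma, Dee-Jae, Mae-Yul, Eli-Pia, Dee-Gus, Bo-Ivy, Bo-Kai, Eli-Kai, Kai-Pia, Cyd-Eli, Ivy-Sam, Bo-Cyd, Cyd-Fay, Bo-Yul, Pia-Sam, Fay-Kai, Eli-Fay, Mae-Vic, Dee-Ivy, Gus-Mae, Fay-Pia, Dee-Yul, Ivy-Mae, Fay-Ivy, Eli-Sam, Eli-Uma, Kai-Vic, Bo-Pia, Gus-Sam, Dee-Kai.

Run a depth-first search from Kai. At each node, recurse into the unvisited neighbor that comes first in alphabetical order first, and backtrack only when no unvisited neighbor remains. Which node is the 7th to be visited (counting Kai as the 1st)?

Dee

Visit Kai
Kai → Bo
Bo → Cyd
Cyd → Eli
Eli → Fay
Fay → Ivy
Ivy → Dee
Dee → Gus
Gus → Jae
Jae → Uma
Uma → Yul
Yul → Mae
Mae → Vic
Gus → Sam
Sam → Pia

Visit order: Kai, Bo, Cyd, Eli, Fay, Ivy, Dee, Gus, Jae, Uma, Yul, Mae, Vic, Sam, Pia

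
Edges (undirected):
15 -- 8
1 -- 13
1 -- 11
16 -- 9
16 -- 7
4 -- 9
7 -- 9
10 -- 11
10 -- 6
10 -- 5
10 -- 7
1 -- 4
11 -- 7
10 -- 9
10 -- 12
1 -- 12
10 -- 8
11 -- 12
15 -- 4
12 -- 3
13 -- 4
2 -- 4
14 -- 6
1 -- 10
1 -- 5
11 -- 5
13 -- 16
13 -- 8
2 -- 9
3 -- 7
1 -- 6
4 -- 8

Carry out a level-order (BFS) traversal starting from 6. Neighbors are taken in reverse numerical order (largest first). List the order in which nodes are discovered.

6, 14, 10, 1, 12, 11, 9, 8, 7, 5, 13, 4, 3, 16, 2, 15

Visit 6; enqueue 14, 10, 1 → queue [14, 10, 1]
Visit 14 → queue [10, 1]
Visit 10; enqueue 12, 11, 9, 8, 7, 5 → queue [1, 12, 11, 9, 8, 7, 5]
Visit 1; enqueue 13, 4 → queue [12, 11, 9, 8, 7, 5, 13, 4]
Visit 12; enqueue 3 → queue [11, 9, 8, 7, 5, 13, 4, 3]
Visit 11 → queue [9, 8, 7, 5, 13, 4, 3]
Visit 9; enqueue 16, 2 → queue [8, 7, 5, 13, 4, 3, 16, 2]
Visit 8; enqueue 15 → queue [7, 5, 13, 4, 3, 16, 2, 15]
Visit 7 → queue [5, 13, 4, 3, 16, 2, 15]
Visit 5 → queue [13, 4, 3, 16, 2, 15]
Visit 13 → queue [4, 3, 16, 2, 15]
Visit 4 → queue [3, 16, 2, 15]
Visit 3 → queue [16, 2, 15]
Visit 16 → queue [2, 15]
Visit 2 → queue [15]
Visit 15 → queue []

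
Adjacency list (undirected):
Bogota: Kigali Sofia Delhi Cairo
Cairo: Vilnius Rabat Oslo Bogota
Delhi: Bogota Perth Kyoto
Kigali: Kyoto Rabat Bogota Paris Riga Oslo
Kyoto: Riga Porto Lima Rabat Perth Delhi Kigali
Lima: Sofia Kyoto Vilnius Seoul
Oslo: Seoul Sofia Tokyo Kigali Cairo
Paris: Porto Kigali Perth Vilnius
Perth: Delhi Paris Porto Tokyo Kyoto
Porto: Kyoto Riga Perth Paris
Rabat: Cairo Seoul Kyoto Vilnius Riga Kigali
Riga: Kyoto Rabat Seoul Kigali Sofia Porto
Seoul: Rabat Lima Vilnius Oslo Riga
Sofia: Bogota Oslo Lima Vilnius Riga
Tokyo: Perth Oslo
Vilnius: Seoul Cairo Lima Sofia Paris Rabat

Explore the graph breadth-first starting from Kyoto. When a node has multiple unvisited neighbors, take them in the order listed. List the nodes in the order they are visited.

Visit Kyoto; enqueue Riga, Porto, Lima, Rabat, Perth, Delhi, Kigali → queue [Riga, Porto, Lima, Rabat, Perth, Delhi, Kigali]
Visit Riga; enqueue Seoul, Sofia → queue [Porto, Lima, Rabat, Perth, Delhi, Kigali, Seoul, Sofia]
Visit Porto; enqueue Paris → queue [Lima, Rabat, Perth, Delhi, Kigali, Seoul, Sofia, Paris]
Visit Lima; enqueue Vilnius → queue [Rabat, Perth, Delhi, Kigali, Seoul, Sofia, Paris, Vilnius]
Visit Rabat; enqueue Cairo → queue [Perth, Delhi, Kigali, Seoul, Sofia, Paris, Vilnius, Cairo]
Visit Perth; enqueue Tokyo → queue [Delhi, Kigali, Seoul, Sofia, Paris, Vilnius, Cairo, Tokyo]
Visit Delhi; enqueue Bogota → queue [Kigali, Seoul, Sofia, Paris, Vilnius, Cairo, Tokyo, Bogota]
Visit Kigali; enqueue Oslo → queue [Seoul, Sofia, Paris, Vilnius, Cairo, Tokyo, Bogota, Oslo]
Visit Seoul → queue [Sofia, Paris, Vilnius, Cairo, Tokyo, Bogota, Oslo]
Visit Sofia → queue [Paris, Vilnius, Cairo, Tokyo, Bogota, Oslo]
Visit Paris → queue [Vilnius, Cairo, Tokyo, Bogota, Oslo]
Visit Vilnius → queue [Cairo, Tokyo, Bogota, Oslo]
Visit Cairo → queue [Tokyo, Bogota, Oslo]
Visit Tokyo → queue [Bogota, Oslo]
Visit Bogota → queue [Oslo]
Visit Oslo → queue []

Kyoto Riga Porto Lima Rabat Perth Delhi Kigali Seoul Sofia Paris Vilnius Cairo Tokyo Bogota Oslo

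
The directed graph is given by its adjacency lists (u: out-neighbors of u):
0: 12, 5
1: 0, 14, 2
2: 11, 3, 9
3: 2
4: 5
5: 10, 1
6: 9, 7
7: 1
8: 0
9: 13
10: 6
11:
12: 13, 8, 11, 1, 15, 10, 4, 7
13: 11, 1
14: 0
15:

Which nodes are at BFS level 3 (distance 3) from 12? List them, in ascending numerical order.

3, 9

Level 0: 12
Level 1: 1, 4, 7, 8, 10, 11, 13, 15
Level 2: 0, 2, 5, 6, 14
Level 3: 3, 9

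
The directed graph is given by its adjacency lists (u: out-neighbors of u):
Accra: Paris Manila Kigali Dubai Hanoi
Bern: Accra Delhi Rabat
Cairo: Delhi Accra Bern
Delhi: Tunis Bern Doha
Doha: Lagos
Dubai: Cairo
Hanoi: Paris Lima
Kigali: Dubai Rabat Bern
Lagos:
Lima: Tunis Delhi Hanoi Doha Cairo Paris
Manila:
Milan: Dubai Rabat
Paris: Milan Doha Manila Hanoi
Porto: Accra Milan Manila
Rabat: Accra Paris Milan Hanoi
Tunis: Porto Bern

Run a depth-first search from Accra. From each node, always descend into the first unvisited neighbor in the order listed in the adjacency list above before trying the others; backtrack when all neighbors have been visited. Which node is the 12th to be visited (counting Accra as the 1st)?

Hanoi

Visit Accra
Accra → Paris
Paris → Milan
Milan → Dubai
Dubai → Cairo
Cairo → Delhi
Delhi → Tunis
Tunis → Porto
Porto → Manila
Tunis → Bern
Bern → Rabat
Rabat → Hanoi
Hanoi → Lima
Lima → Doha
Doha → Lagos
Accra → Kigali

Visit order: Accra, Paris, Milan, Dubai, Cairo, Delhi, Tunis, Porto, Manila, Bern, Rabat, Hanoi, Lima, Doha, Lagos, Kigali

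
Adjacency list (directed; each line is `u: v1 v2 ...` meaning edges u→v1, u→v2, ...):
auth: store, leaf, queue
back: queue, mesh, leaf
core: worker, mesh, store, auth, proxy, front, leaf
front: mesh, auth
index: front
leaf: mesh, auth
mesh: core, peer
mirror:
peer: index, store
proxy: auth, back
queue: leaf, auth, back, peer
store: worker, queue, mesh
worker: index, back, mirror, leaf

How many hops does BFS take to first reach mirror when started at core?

2

Level 0: core
Level 1: auth, front, leaf, mesh, proxy, store, worker
Level 2: back, index, mirror, peer, queue
mirror first appears at level 2.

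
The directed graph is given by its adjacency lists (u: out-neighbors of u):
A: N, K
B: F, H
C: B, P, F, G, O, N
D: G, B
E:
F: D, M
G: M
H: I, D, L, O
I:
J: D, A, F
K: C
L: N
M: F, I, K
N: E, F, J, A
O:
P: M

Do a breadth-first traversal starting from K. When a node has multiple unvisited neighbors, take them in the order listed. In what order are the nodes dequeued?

K, C, B, P, F, G, O, N, H, M, D, E, J, A, I, L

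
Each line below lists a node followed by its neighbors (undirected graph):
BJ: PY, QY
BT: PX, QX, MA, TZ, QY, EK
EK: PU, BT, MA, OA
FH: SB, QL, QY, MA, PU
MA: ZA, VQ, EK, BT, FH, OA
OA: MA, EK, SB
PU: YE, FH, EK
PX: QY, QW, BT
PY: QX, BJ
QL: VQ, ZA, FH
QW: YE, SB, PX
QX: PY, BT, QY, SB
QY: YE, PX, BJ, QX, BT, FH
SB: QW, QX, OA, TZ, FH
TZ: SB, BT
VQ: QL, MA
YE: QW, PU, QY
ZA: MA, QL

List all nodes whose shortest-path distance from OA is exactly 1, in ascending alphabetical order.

EK, MA, SB

Level 0: OA
Level 1: EK, MA, SB
Level 2: BT, FH, PU, QW, QX, TZ, VQ, ZA
Level 3: PX, PY, QL, QY, YE
Level 4: BJ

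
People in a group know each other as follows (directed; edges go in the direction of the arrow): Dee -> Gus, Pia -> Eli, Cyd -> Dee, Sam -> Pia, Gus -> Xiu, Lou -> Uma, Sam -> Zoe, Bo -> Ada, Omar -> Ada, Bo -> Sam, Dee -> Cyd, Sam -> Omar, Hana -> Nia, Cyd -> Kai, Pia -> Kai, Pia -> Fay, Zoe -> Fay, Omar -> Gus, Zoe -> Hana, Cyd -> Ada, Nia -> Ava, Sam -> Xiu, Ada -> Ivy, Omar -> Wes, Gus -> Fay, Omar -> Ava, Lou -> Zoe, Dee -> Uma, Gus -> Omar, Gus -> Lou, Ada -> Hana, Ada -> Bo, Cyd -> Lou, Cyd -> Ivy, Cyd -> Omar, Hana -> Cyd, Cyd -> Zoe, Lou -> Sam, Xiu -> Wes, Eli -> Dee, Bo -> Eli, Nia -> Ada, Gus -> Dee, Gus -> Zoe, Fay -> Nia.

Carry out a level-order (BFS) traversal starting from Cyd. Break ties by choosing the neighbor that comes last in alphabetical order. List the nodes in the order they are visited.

Visit Cyd; enqueue Zoe, Omar, Lou, Kai, Ivy, Dee, Ada → queue [Zoe, Omar, Lou, Kai, Ivy, Dee, Ada]
Visit Zoe; enqueue Hana, Fay → queue [Omar, Lou, Kai, Ivy, Dee, Ada, Hana, Fay]
Visit Omar; enqueue Wes, Gus, Ava → queue [Lou, Kai, Ivy, Dee, Ada, Hana, Fay, Wes, Gus, Ava]
Visit Lou; enqueue Uma, Sam → queue [Kai, Ivy, Dee, Ada, Hana, Fay, Wes, Gus, Ava, Uma, Sam]
Visit Kai → queue [Ivy, Dee, Ada, Hana, Fay, Wes, Gus, Ava, Uma, Sam]
Visit Ivy → queue [Dee, Ada, Hana, Fay, Wes, Gus, Ava, Uma, Sam]
Visit Dee → queue [Ada, Hana, Fay, Wes, Gus, Ava, Uma, Sam]
Visit Ada; enqueue Bo → queue [Hana, Fay, Wes, Gus, Ava, Uma, Sam, Bo]
Visit Hana; enqueue Nia → queue [Fay, Wes, Gus, Ava, Uma, Sam, Bo, Nia]
Visit Fay → queue [Wes, Gus, Ava, Uma, Sam, Bo, Nia]
Visit Wes → queue [Gus, Ava, Uma, Sam, Bo, Nia]
Visit Gus; enqueue Xiu → queue [Ava, Uma, Sam, Bo, Nia, Xiu]
Visit Ava → queue [Uma, Sam, Bo, Nia, Xiu]
Visit Uma → queue [Sam, Bo, Nia, Xiu]
Visit Sam; enqueue Pia → queue [Bo, Nia, Xiu, Pia]
Visit Bo; enqueue Eli → queue [Nia, Xiu, Pia, Eli]
Visit Nia → queue [Xiu, Pia, Eli]
Visit Xiu → queue [Pia, Eli]
Visit Pia → queue [Eli]
Visit Eli → queue []

Cyd Zoe Omar Lou Kai Ivy Dee Ada Hana Fay Wes Gus Ava Uma Sam Bo Nia Xiu Pia Eli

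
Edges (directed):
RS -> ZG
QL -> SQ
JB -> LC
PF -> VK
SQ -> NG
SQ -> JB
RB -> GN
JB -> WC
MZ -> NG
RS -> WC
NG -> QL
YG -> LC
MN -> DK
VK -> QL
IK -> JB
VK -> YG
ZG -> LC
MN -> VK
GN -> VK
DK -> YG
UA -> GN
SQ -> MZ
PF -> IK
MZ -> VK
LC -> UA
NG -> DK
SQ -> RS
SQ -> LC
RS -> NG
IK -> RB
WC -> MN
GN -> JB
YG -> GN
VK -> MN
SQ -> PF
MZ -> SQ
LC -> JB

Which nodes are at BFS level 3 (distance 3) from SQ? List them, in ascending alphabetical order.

GN, MN, RB, YG

Level 0: SQ
Level 1: JB, LC, MZ, NG, PF, RS
Level 2: DK, IK, QL, UA, VK, WC, ZG
Level 3: GN, MN, RB, YG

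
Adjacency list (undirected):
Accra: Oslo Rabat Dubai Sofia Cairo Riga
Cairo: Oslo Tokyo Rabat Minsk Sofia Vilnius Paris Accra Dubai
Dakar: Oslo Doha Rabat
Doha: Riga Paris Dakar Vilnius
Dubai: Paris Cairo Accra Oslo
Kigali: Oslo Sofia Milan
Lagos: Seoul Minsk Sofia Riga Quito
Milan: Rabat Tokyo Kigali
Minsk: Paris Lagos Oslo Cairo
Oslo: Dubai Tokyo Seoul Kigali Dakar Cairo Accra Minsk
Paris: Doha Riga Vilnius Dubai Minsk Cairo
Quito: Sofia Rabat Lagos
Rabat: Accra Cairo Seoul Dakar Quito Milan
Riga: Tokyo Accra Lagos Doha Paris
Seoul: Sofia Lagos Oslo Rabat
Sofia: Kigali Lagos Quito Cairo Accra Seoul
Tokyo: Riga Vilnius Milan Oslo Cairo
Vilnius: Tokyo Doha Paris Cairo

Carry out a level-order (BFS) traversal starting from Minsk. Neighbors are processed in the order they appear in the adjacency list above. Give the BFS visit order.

Visit Minsk; enqueue Paris, Lagos, Oslo, Cairo → queue [Paris, Lagos, Oslo, Cairo]
Visit Paris; enqueue Doha, Riga, Vilnius, Dubai → queue [Lagos, Oslo, Cairo, Doha, Riga, Vilnius, Dubai]
Visit Lagos; enqueue Seoul, Sofia, Quito → queue [Oslo, Cairo, Doha, Riga, Vilnius, Dubai, Seoul, Sofia, Quito]
Visit Oslo; enqueue Tokyo, Kigali, Dakar, Accra → queue [Cairo, Doha, Riga, Vilnius, Dubai, Seoul, Sofia, Quito, Tokyo, Kigali, Dakar, Accra]
Visit Cairo; enqueue Rabat → queue [Doha, Riga, Vilnius, Dubai, Seoul, Sofia, Quito, Tokyo, Kigali, Dakar, Accra, Rabat]
Visit Doha → queue [Riga, Vilnius, Dubai, Seoul, Sofia, Quito, Tokyo, Kigali, Dakar, Accra, Rabat]
Visit Riga → queue [Vilnius, Dubai, Seoul, Sofia, Quito, Tokyo, Kigali, Dakar, Accra, Rabat]
Visit Vilnius → queue [Dubai, Seoul, Sofia, Quito, Tokyo, Kigali, Dakar, Accra, Rabat]
Visit Dubai → queue [Seoul, Sofia, Quito, Tokyo, Kigali, Dakar, Accra, Rabat]
Visit Seoul → queue [Sofia, Quito, Tokyo, Kigali, Dakar, Accra, Rabat]
Visit Sofia → queue [Quito, Tokyo, Kigali, Dakar, Accra, Rabat]
Visit Quito → queue [Tokyo, Kigali, Dakar, Accra, Rabat]
Visit Tokyo; enqueue Milan → queue [Kigali, Dakar, Accra, Rabat, Milan]
Visit Kigali → queue [Dakar, Accra, Rabat, Milan]
Visit Dakar → queue [Accra, Rabat, Milan]
Visit Accra → queue [Rabat, Milan]
Visit Rabat → queue [Milan]
Visit Milan → queue []

Minsk, Paris, Lagos, Oslo, Cairo, Doha, Riga, Vilnius, Dubai, Seoul, Sofia, Quito, Tokyo, Kigali, Dakar, Accra, Rabat, Milan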